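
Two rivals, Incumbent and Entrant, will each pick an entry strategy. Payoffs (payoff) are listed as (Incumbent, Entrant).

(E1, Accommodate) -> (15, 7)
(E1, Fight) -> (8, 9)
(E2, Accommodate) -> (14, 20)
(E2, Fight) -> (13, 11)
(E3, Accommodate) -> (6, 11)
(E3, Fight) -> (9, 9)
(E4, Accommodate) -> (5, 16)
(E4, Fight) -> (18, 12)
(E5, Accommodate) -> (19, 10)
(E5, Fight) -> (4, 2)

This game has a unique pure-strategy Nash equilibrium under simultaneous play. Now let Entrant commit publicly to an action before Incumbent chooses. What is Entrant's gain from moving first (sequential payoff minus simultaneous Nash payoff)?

Incumbent best-responds to each possible Entrant move:
- Accommodate: Incumbent compares 15, 14, 6, 5, 19 and picks E5; Entrant would get 10.
- Fight: Incumbent compares 8, 13, 9, 18, 4 and picks E4; Entrant would get 12.
Entrant's induced payoffs are 10, 12, so Entrant commits to Fight. Subgame-perfect outcome: (E4, Fight) with payoffs (18, 12).
Now find the simultaneous Nash equilibrium.
Incumbent's best replies: Accommodate→E5; Fight→E4.
Entrant's best replies: E1→Fight; E2→Accommodate; E3→Accommodate; E4→Accommodate; E5→Accommodate.
The unique mutual best reply is (E5, Accommodate), giving (19, 10).
Entrant's commitment gain: 12 − 10 = 2.

2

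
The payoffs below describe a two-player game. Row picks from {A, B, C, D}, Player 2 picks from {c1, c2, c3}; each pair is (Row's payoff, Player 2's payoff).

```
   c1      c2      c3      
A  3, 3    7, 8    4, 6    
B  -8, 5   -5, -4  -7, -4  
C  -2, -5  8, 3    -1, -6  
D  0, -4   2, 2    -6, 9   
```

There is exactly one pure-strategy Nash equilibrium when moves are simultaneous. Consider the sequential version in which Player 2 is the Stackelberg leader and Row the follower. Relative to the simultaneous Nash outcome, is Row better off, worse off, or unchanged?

worse off

Solve by backward induction (Player 2 leads).
- c1: BR = A, leader payoff 3.
- c2: BR = C, leader payoff 3.
- c3: BR = A, leader payoff 6.
Maximizing over 3, 3, 6, Player 2 chooses c3. Subgame-perfect outcome: (A, c3) with payoffs (4, 6).
Under simultaneous play:
Row's best replies: c1→A; c2→C; c3→A.
Player 2's best replies: A→c2; B→c1; C→c2; D→c3.
Only (C, c2) has each player best-responding; Nash payoffs (8, 3).
Row earns 4 sequentially versus 8 at the Nash outcome: worse off.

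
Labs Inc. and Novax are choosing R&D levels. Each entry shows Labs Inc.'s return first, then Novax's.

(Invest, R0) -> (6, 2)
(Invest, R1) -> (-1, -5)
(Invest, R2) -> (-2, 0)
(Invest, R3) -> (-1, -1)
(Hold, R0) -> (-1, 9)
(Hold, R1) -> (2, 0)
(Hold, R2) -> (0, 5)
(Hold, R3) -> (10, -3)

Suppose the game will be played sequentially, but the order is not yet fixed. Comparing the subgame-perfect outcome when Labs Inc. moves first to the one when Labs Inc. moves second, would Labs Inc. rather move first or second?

first

If Labs Inc. leads: Novax's best replies are Invest→R0, Hold→R0; Labs Inc.'s induced payoffs 6, -1; outcome (Invest, R0), payoffs (6, 2).
If Novax leads: Labs Inc.'s best replies are R0→Invest, R1→Hold, R2→Hold, R3→Hold; Novax's induced payoffs 2, 0, 5, -3; outcome (Hold, R2), payoffs (0, 5).
Labs Inc. gets 6 moving first and 0 moving second, so Labs Inc. prefers to move first.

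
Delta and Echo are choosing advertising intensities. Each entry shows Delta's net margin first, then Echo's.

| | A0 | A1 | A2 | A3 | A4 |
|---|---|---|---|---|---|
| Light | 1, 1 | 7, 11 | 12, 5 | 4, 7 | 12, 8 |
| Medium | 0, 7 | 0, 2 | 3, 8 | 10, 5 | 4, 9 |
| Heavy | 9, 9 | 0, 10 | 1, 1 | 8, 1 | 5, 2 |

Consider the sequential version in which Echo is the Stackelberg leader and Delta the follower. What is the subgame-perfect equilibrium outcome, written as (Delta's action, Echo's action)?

(Light, A1)

Solve by backward induction (Echo leads).
- A0: BR = Heavy, leader payoff 9.
- A1: BR = Light, leader payoff 11.
- A2: BR = Light, leader payoff 5.
- A3: BR = Medium, leader payoff 5.
- A4: BR = Light, leader payoff 8.
Among 9, 11, 5, 5, 8, the best is 11 at A1. Subgame-perfect outcome: (Light, A1) with payoffs (7, 11).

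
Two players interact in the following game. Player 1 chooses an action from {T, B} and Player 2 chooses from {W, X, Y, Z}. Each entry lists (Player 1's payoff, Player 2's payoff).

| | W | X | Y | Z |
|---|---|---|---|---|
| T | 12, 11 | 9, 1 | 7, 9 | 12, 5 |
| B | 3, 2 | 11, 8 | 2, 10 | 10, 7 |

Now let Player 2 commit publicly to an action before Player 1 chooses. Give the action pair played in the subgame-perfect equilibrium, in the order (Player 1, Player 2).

(T, W)

Backward induction with Player 2 moving first.
- W → Player 1 plays T (best of 12, 3); Player 2 gets 11.
- X → Player 1 plays B (best of 9, 11); Player 2 gets 8.
- Y → Player 1 plays T (best of 7, 2); Player 2 gets 9.
- Z → Player 1 plays T (best of 12, 10); Player 2 gets 5.
Maximizing over 11, 8, 9, 5, Player 2 chooses W. Subgame-perfect outcome: (T, W) with payoffs (12, 11).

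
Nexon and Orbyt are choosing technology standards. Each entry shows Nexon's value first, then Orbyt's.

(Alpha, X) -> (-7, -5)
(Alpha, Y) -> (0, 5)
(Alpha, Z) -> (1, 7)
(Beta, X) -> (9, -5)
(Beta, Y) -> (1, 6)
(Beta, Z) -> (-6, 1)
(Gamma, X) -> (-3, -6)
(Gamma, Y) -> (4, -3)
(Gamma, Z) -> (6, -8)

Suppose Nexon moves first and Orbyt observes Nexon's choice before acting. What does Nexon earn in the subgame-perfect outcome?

4

Work backward from Orbyt's decision.
- Alpha: Orbyt compares -5, 5, 7 and picks Z; Nexon would get 1.
- Beta: Orbyt compares -5, 6, 1 and picks Y; Nexon would get 1.
- Gamma: Orbyt compares -6, -3, -8 and picks Y; Nexon would get 4.
Among 1, 1, 4, the best is 4 at Gamma. Subgame-perfect outcome: (Gamma, Y) with payoffs (4, -3).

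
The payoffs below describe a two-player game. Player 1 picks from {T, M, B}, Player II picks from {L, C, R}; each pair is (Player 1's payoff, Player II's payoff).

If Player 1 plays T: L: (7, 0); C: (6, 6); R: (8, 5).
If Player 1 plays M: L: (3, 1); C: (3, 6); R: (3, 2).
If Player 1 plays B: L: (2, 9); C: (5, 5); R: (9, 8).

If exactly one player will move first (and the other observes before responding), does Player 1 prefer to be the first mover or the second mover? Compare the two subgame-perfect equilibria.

If Player 1 leads: Player II's best replies are T→C, M→C, B→L; Player 1's induced payoffs 6, 3, 2; outcome (T, C), payoffs (6, 6).
If Player II leads: Player 1's best replies are L→T, C→T, R→B; Player II's induced payoffs 0, 6, 8; outcome (B, R), payoffs (9, 8).
Player 1 gets 6 moving first and 9 moving second, so Player 1 prefers to move second.

second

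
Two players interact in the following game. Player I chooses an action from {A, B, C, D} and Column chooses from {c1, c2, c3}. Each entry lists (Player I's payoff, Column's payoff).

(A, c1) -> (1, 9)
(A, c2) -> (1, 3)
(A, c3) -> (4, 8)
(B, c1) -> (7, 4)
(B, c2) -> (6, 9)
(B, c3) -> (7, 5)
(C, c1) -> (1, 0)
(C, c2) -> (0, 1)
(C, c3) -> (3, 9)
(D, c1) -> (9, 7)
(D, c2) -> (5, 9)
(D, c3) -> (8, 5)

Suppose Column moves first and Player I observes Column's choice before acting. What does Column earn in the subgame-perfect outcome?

9

Solve by backward induction (Column leads).
- c1: Player I compares 1, 7, 1, 9 and picks D; Column would get 7.
- c2: Player I compares 1, 6, 0, 5 and picks B; Column would get 9.
- c3: Player I compares 4, 7, 3, 8 and picks D; Column would get 5.
Maximizing over 7, 9, 5, Column chooses c2. Subgame-perfect outcome: (B, c2) with payoffs (6, 9).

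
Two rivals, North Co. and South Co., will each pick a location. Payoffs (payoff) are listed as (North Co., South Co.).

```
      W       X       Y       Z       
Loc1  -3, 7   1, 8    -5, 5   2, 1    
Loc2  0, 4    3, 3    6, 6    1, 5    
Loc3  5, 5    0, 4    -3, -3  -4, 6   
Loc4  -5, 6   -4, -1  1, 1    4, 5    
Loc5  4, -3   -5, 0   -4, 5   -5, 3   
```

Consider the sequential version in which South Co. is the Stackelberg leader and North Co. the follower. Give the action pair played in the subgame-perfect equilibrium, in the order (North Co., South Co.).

(Loc2, Y)

Solve by backward induction (South Co. leads).
- W: BR = Loc3, leader payoff 5.
- X: BR = Loc2, leader payoff 3.
- Y: BR = Loc2, leader payoff 6.
- Z: BR = Loc4, leader payoff 5.
South Co.'s induced payoffs are 5, 3, 6, 5, so South Co. commits to Y. Subgame-perfect outcome: (Loc2, Y) with payoffs (6, 6).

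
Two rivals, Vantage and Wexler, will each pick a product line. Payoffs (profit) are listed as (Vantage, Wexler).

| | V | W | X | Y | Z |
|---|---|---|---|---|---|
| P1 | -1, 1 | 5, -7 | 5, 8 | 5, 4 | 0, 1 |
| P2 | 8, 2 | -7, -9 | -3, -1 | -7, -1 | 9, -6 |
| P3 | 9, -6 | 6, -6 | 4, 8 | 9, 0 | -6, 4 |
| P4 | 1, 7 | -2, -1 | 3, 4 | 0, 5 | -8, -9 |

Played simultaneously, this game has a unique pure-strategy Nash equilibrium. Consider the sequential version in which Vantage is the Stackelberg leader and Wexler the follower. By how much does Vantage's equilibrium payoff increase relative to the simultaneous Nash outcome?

Backward induction with Vantage moving first.
- P1: BR = X, leader payoff 5.
- P2: BR = V, leader payoff 8.
- P3: BR = X, leader payoff 4.
- P4: BR = V, leader payoff 1.
Vantage's induced payoffs are 5, 8, 4, 1, so Vantage commits to P2. Subgame-perfect outcome: (P2, V) with payoffs (8, 2).
Under simultaneous play:
Vantage's best replies: V→P3; W→P3; X→P1; Y→P3; Z→P2.
Wexler's best replies: P1→X; P2→V; P3→X; P4→V.
Only (P1, X) has each player best-responding; Nash payoffs (5, 8).
Vantage's commitment gain: 8 − 5 = 3.

3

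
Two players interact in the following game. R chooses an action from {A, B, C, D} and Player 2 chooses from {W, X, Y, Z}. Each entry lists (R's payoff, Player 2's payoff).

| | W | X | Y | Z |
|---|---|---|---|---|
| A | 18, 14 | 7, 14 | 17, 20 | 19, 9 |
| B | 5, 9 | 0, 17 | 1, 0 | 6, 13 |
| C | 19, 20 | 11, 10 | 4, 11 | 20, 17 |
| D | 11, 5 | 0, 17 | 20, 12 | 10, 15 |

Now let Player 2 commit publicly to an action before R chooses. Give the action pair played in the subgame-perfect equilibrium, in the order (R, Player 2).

(C, W)

Backward induction with Player 2 moving first.
- W → R plays C (best of 18, 5, 19, 11); Player 2 gets 20.
- X → R plays C (best of 7, 0, 11, 0); Player 2 gets 10.
- Y → R plays D (best of 17, 1, 4, 20); Player 2 gets 12.
- Z → R plays C (best of 19, 6, 20, 10); Player 2 gets 17.
Maximizing over 20, 10, 12, 17, Player 2 chooses W. Subgame-perfect outcome: (C, W) with payoffs (19, 20).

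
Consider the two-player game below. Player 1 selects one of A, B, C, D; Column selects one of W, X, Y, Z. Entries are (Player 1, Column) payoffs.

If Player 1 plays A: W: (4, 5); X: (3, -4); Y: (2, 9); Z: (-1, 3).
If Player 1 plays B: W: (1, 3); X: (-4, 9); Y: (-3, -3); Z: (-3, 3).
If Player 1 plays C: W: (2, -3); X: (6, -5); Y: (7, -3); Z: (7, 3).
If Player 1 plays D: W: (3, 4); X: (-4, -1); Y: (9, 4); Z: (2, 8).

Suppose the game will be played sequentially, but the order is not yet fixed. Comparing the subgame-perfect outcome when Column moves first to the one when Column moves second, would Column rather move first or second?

If Player 1 leads: Column's best replies are A→Y, B→X, C→Z, D→Z; Player 1's induced payoffs 2, -4, 7, 2; outcome (C, Z), payoffs (7, 3).
If Column leads: Player 1's best replies are W→A, X→C, Y→D, Z→C; Column's induced payoffs 5, -5, 4, 3; outcome (A, W), payoffs (4, 5).
Column gets 5 moving first and 3 moving second, so Column prefers to move first.

first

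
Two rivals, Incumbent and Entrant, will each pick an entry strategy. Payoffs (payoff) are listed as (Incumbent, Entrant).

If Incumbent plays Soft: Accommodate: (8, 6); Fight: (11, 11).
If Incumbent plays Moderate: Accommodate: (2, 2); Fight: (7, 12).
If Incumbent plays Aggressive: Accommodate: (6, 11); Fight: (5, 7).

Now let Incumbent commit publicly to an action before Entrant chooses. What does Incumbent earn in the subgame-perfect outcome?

11

Entrant best-responds to each possible Incumbent move:
- Soft → Entrant plays Fight (best of 6, 11); Incumbent gets 11.
- Moderate → Entrant plays Fight (best of 2, 12); Incumbent gets 7.
- Aggressive → Entrant plays Accommodate (best of 11, 7); Incumbent gets 6.
Incumbent's induced payoffs are 11, 7, 6, so Incumbent commits to Soft. Subgame-perfect outcome: (Soft, Fight) with payoffs (11, 11).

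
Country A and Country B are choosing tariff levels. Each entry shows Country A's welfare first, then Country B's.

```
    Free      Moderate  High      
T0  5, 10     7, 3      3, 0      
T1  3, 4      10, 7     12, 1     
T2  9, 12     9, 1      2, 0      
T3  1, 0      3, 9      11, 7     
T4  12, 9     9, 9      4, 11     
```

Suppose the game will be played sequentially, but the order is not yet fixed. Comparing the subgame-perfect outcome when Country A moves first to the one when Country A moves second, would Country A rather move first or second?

second

If Country A leads: Country B's best replies are T0→Free, T1→Moderate, T2→Free, T3→Moderate, T4→High; Country A's induced payoffs 5, 10, 9, 3, 4; outcome (T1, Moderate), payoffs (10, 7).
If Country B leads: Country A's best replies are Free→T4, Moderate→T1, High→T1; Country B's induced payoffs 9, 7, 1; outcome (T4, Free), payoffs (12, 9).
Country A gets 10 moving first and 12 moving second, so Country A prefers to move second.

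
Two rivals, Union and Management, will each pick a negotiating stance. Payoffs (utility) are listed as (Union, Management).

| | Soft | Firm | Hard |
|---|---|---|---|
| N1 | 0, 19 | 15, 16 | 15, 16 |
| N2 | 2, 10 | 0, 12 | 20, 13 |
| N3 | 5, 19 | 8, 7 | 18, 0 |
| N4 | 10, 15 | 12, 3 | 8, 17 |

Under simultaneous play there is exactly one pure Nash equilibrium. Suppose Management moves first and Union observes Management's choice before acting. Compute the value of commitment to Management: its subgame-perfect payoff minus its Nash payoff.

3

Union best-responds to each possible Management move:
- Soft → Union plays N4 (best of 0, 2, 5, 10); Management gets 15.
- Firm → Union plays N1 (best of 15, 0, 8, 12); Management gets 16.
- Hard → Union plays N2 (best of 15, 20, 18, 8); Management gets 13.
Among 15, 16, 13, the best is 16 at Firm. Subgame-perfect outcome: (N1, Firm) with payoffs (15, 16).
Under simultaneous play:
Union's best replies: Soft→N4; Firm→N1; Hard→N2.
Management's best replies: N1→Soft; N2→Hard; N3→Soft; N4→Hard.
Only (N2, Hard) has each player best-responding; Nash payoffs (20, 13).
Management's commitment gain: 16 − 13 = 3.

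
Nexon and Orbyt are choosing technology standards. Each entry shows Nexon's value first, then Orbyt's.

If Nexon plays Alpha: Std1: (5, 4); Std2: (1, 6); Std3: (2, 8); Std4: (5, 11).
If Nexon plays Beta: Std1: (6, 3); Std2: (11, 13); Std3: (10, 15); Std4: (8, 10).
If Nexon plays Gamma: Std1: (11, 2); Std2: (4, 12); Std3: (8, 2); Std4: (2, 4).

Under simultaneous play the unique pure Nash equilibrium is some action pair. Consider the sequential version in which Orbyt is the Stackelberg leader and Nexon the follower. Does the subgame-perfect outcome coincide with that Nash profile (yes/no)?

Backward induction with Orbyt moving first.
- Std1 → Nexon plays Gamma (best of 5, 6, 11); Orbyt gets 2.
- Std2 → Nexon plays Beta (best of 1, 11, 4); Orbyt gets 13.
- Std3 → Nexon plays Beta (best of 2, 10, 8); Orbyt gets 15.
- Std4 → Nexon plays Beta (best of 5, 8, 2); Orbyt gets 10.
Among 2, 13, 15, 10, the best is 15 at Std3. Subgame-perfect outcome: (Beta, Std3) with payoffs (10, 15).
Now find the simultaneous Nash equilibrium.
Nexon's best replies: Std1→Gamma; Std2→Beta; Std3→Beta; Std4→Beta.
Orbyt's best replies: Alpha→Std4; Beta→Std3; Gamma→Std2.
The unique mutual best reply is (Beta, Std3), giving (10, 15).
Sequential outcome (Beta, Std3) coincides with the Nash profile (Beta, Std3).

yes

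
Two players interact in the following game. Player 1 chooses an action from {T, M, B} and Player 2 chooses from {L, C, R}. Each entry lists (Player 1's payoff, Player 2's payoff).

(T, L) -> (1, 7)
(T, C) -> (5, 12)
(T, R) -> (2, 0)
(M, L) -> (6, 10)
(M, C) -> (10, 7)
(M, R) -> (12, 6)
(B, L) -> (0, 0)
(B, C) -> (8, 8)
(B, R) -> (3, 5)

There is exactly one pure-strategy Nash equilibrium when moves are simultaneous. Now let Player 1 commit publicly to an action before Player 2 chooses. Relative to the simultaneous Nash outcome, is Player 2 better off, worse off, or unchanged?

worse off

Work backward from Player 2's decision.
- T → Player 2 plays C (best of 7, 12, 0); Player 1 gets 5.
- M → Player 2 plays L (best of 10, 7, 6); Player 1 gets 6.
- B → Player 2 plays C (best of 0, 8, 5); Player 1 gets 8.
Among 5, 6, 8, the best is 8 at B. Subgame-perfect outcome: (B, C) with payoffs (8, 8).
Under simultaneous play:
Player 1's best replies: L→M; C→M; R→M.
Player 2's best replies: T→C; M→L; B→C.
The unique mutual best reply is (M, L), giving (6, 10).
Player 2 earns 8 sequentially versus 10 at the Nash outcome: worse off.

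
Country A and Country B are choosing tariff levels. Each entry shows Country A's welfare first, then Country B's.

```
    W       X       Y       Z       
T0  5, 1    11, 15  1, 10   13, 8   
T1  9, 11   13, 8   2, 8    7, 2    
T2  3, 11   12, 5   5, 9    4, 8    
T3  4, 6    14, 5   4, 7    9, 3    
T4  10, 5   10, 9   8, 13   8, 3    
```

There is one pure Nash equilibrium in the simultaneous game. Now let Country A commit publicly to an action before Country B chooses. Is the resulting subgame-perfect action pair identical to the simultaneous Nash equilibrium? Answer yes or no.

no

Work backward from Country B's decision.
- T0: Country B compares 1, 15, 10, 8 and picks X; Country A would get 11.
- T1: Country B compares 11, 8, 8, 2 and picks W; Country A would get 9.
- T2: Country B compares 11, 5, 9, 8 and picks W; Country A would get 3.
- T3: Country B compares 6, 5, 7, 3 and picks Y; Country A would get 4.
- T4: Country B compares 5, 9, 13, 3 and picks Y; Country A would get 8.
Country A's induced payoffs are 11, 9, 3, 4, 8, so Country A commits to T0. Subgame-perfect outcome: (T0, X) with payoffs (11, 15).
Under simultaneous play:
Country A's best replies: W→T4; X→T3; Y→T4; Z→T0.
Country B's best replies: T0→X; T1→W; T2→W; T3→Y; T4→Y.
Only (T4, Y) has each player best-responding; Nash payoffs (8, 13).
Sequential outcome (T0, X) differs from the Nash profile (T4, Y).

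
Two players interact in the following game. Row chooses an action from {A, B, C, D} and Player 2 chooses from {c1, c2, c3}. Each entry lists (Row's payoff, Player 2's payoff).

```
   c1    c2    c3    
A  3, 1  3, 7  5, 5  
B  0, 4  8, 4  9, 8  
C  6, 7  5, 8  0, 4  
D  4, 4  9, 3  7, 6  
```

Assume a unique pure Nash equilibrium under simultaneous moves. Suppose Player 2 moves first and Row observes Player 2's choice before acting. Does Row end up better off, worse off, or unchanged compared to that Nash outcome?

Solve by backward induction (Player 2 leads).
- c1 → Row plays C (best of 3, 0, 6, 4); Player 2 gets 7.
- c2 → Row plays D (best of 3, 8, 5, 9); Player 2 gets 3.
- c3 → Row plays B (best of 5, 9, 0, 7); Player 2 gets 8.
Among 7, 3, 8, the best is 8 at c3. Subgame-perfect outcome: (B, c3) with payoffs (9, 8).
Now find the simultaneous Nash equilibrium.
Row's best replies: c1→C; c2→D; c3→B.
Player 2's best replies: A→c2; B→c3; C→c2; D→c3.
Only (B, c3) has each player best-responding; Nash payoffs (9, 8).
Row earns 9 sequentially versus 9 at the Nash outcome: unchanged.

unchanged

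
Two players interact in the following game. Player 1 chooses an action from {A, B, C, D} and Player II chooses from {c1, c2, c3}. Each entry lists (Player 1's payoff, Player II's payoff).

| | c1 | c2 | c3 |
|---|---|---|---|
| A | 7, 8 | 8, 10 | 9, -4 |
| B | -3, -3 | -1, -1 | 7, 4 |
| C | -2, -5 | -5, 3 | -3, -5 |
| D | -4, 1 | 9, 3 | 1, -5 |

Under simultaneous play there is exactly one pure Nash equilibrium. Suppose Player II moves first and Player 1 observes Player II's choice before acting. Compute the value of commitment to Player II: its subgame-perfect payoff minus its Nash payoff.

Work backward from Player 1's decision.
- c1: BR = A, leader payoff 8.
- c2: BR = D, leader payoff 3.
- c3: BR = A, leader payoff -4.
Maximizing over 8, 3, -4, Player II chooses c1. Subgame-perfect outcome: (A, c1) with payoffs (7, 8).
For the simultaneous game, intersect best replies.
Player 1's best replies: c1→A; c2→D; c3→A.
Player II's best replies: A→c2; B→c3; C→c2; D→c2.
Only (D, c2) has each player best-responding; Nash payoffs (9, 3).
Player II's commitment gain: 8 − 3 = 5.

5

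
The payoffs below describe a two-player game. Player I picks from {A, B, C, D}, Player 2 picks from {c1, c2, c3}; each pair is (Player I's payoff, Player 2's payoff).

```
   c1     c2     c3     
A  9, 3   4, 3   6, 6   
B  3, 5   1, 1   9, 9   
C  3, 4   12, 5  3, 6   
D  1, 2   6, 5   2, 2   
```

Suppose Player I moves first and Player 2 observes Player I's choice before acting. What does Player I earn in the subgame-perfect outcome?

Backward induction with Player I moving first.
- A → Player 2 plays c3 (best of 3, 3, 6); Player I gets 6.
- B → Player 2 plays c3 (best of 5, 1, 9); Player I gets 9.
- C → Player 2 plays c3 (best of 4, 5, 6); Player I gets 3.
- D → Player 2 plays c2 (best of 2, 5, 2); Player I gets 6.
Among 6, 9, 3, 6, the best is 9 at B. Subgame-perfect outcome: (B, c3) with payoffs (9, 9).

9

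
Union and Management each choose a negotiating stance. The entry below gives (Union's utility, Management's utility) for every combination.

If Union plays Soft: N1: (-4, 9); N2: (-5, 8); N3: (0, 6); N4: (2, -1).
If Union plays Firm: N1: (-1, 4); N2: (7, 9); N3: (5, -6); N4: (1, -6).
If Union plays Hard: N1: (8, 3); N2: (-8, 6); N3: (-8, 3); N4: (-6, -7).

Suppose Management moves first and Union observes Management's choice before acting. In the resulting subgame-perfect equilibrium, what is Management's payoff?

Backward induction with Management moving first.
- N1 → Union plays Hard (best of -4, -1, 8); Management gets 3.
- N2 → Union plays Firm (best of -5, 7, -8); Management gets 9.
- N3 → Union plays Firm (best of 0, 5, -8); Management gets -6.
- N4 → Union plays Soft (best of 2, 1, -6); Management gets -1.
Among 3, 9, -6, -1, the best is 9 at N2. Subgame-perfect outcome: (Firm, N2) with payoffs (7, 9).

9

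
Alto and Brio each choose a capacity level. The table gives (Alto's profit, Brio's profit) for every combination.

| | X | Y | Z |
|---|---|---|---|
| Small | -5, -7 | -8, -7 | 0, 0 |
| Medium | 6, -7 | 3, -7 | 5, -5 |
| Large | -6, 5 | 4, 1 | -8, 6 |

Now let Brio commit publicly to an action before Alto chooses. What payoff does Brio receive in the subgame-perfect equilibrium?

1

Work backward from Alto's decision.
- X: BR = Medium, leader payoff -7.
- Y: BR = Large, leader payoff 1.
- Z: BR = Medium, leader payoff -5.
Brio's induced payoffs are -7, 1, -5, so Brio commits to Y. Subgame-perfect outcome: (Large, Y) with payoffs (4, 1).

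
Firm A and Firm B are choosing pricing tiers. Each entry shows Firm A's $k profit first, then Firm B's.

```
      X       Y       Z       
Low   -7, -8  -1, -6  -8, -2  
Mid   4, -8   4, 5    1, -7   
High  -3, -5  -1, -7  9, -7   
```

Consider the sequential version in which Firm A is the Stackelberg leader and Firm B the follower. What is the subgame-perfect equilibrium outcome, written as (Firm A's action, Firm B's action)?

Solve by backward induction (Firm A leads).
- Low → Firm B plays Z (best of -8, -6, -2); Firm A gets -8.
- Mid → Firm B plays Y (best of -8, 5, -7); Firm A gets 4.
- High → Firm B plays X (best of -5, -7, -7); Firm A gets -3.
Maximizing over -8, 4, -3, Firm A chooses Mid. Subgame-perfect outcome: (Mid, Y) with payoffs (4, 5).

(Mid, Y)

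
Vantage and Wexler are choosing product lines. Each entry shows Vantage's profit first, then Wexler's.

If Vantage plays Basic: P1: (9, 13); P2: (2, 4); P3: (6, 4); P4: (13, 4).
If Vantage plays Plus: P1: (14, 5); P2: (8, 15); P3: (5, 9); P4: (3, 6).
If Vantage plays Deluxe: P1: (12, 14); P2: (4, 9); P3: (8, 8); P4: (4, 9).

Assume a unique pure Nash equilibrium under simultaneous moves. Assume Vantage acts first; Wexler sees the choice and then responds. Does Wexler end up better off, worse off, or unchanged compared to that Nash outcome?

Backward induction with Vantage moving first.
- Basic: Wexler compares 13, 4, 4, 4 and picks P1; Vantage would get 9.
- Plus: Wexler compares 5, 15, 9, 6 and picks P2; Vantage would get 8.
- Deluxe: Wexler compares 14, 9, 8, 9 and picks P1; Vantage would get 12.
Vantage's induced payoffs are 9, 8, 12, so Vantage commits to Deluxe. Subgame-perfect outcome: (Deluxe, P1) with payoffs (12, 14).
Now find the simultaneous Nash equilibrium.
Vantage's best replies: P1→Plus; P2→Plus; P3→Deluxe; P4→Basic.
Wexler's best replies: Basic→P1; Plus→P2; Deluxe→P1.
Only (Plus, P2) has each player best-responding; Nash payoffs (8, 15).
Wexler earns 14 sequentially versus 15 at the Nash outcome: worse off.

worse off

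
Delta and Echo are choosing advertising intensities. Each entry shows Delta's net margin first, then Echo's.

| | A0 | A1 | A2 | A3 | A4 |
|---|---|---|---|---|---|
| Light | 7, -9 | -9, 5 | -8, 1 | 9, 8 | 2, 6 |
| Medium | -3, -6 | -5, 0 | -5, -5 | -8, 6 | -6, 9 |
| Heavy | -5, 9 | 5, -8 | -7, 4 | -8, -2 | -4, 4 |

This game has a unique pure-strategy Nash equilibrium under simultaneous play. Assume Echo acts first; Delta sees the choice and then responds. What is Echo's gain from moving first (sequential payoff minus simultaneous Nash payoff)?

0

Work backward from Delta's decision.
- A0 → Delta plays Light (best of 7, -3, -5); Echo gets -9.
- A1 → Delta plays Heavy (best of -9, -5, 5); Echo gets -8.
- A2 → Delta plays Medium (best of -8, -5, -7); Echo gets -5.
- A3 → Delta plays Light (best of 9, -8, -8); Echo gets 8.
- A4 → Delta plays Light (best of 2, -6, -4); Echo gets 6.
Echo's induced payoffs are -9, -8, -5, 8, 6, so Echo commits to A3. Subgame-perfect outcome: (Light, A3) with payoffs (9, 8).
For the simultaneous game, intersect best replies.
Delta's best replies: A0→Light; A1→Heavy; A2→Medium; A3→Light; A4→Light.
Echo's best replies: Light→A3; Medium→A4; Heavy→A0.
Only (Light, A3) has each player best-responding; Nash payoffs (9, 8).
Echo's commitment gain: 8 − 8 = 0.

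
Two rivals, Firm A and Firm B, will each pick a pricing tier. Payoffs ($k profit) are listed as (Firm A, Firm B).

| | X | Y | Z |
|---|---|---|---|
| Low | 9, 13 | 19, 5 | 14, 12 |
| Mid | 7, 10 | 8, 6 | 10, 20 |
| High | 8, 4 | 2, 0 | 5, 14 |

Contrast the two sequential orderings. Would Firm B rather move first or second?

If Firm A leads: Firm B's best replies are Low→X, Mid→Z, High→Z; Firm A's induced payoffs 9, 10, 5; outcome (Mid, Z), payoffs (10, 20).
If Firm B leads: Firm A's best replies are X→Low, Y→Low, Z→Low; Firm B's induced payoffs 13, 5, 12; outcome (Low, X), payoffs (9, 13).
Firm B gets 13 moving first and 20 moving second, so Firm B prefers to move second.

second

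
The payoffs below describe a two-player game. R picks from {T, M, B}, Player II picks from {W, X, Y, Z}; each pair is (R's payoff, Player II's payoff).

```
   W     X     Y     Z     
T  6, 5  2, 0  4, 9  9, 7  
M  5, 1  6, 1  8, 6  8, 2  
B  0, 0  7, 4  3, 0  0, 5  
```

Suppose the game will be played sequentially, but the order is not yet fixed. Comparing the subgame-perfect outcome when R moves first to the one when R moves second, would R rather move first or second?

If R leads: Player II's best replies are T→Y, M→Y, B→Z; R's induced payoffs 4, 8, 0; outcome (M, Y), payoffs (8, 6).
If Player II leads: R's best replies are W→T, X→B, Y→M, Z→T; Player II's induced payoffs 5, 4, 6, 7; outcome (T, Z), payoffs (9, 7).
R gets 8 moving first and 9 moving second, so R prefers to move second.

second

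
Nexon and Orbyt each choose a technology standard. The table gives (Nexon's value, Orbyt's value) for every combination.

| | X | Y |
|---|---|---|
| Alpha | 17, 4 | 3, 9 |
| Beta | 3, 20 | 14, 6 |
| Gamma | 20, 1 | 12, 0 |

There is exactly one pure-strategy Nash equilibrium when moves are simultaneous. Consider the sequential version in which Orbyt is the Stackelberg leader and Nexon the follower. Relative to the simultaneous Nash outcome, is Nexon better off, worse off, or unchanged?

Backward induction with Orbyt moving first.
- X: BR = Gamma, leader payoff 1.
- Y: BR = Beta, leader payoff 6.
Among 1, 6, the best is 6 at Y. Subgame-perfect outcome: (Beta, Y) with payoffs (14, 6).
Now find the simultaneous Nash equilibrium.
Nexon's best replies: X→Gamma; Y→Beta.
Orbyt's best replies: Alpha→Y; Beta→X; Gamma→X.
Only (Gamma, X) has each player best-responding; Nash payoffs (20, 1).
Nexon earns 14 sequentially versus 20 at the Nash outcome: worse off.

worse off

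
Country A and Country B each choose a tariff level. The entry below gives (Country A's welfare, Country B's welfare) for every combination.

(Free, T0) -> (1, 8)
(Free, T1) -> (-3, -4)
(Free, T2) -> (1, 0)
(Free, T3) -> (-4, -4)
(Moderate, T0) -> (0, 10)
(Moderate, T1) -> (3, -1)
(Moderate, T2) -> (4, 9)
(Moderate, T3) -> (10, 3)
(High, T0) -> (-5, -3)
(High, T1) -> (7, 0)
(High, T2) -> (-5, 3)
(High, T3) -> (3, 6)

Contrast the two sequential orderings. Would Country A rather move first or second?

If Country A leads: Country B's best replies are Free→T0, Moderate→T0, High→T3; Country A's induced payoffs 1, 0, 3; outcome (High, T3), payoffs (3, 6).
If Country B leads: Country A's best replies are T0→Free, T1→High, T2→Moderate, T3→Moderate; Country B's induced payoffs 8, 0, 9, 3; outcome (Moderate, T2), payoffs (4, 9).
Country A gets 3 moving first and 4 moving second, so Country A prefers to move second.

second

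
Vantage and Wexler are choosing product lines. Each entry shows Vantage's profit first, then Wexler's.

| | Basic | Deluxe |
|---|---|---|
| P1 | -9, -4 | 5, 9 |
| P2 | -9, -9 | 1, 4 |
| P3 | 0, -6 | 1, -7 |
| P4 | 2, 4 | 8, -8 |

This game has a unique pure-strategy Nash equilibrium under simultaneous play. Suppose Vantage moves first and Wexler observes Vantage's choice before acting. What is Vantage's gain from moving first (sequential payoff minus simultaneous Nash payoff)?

3

Solve by backward induction (Vantage leads).
- P1 → Wexler plays Deluxe (best of -4, 9); Vantage gets 5.
- P2 → Wexler plays Deluxe (best of -9, 4); Vantage gets 1.
- P3 → Wexler plays Basic (best of -6, -7); Vantage gets 0.
- P4 → Wexler plays Basic (best of 4, -8); Vantage gets 2.
Among 5, 1, 0, 2, the best is 5 at P1. Subgame-perfect outcome: (P1, Deluxe) with payoffs (5, 9).
For the simultaneous game, intersect best replies.
Vantage's best replies: Basic→P4; Deluxe→P4.
Wexler's best replies: P1→Deluxe; P2→Deluxe; P3→Basic; P4→Basic.
The unique mutual best reply is (P4, Basic), giving (2, 4).
Vantage's commitment gain: 5 − 2 = 3.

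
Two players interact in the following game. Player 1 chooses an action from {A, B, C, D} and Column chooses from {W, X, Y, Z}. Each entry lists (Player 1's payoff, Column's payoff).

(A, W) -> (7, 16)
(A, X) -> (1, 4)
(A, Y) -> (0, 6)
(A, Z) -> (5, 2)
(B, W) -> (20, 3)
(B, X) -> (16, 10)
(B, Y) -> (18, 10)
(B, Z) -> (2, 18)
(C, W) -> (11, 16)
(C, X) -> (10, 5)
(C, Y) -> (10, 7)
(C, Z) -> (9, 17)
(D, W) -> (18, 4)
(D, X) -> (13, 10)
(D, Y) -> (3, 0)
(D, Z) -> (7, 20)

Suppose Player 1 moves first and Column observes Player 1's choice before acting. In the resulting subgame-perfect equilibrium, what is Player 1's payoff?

9

Solve by backward induction (Player 1 leads).
- A → Column plays W (best of 16, 4, 6, 2); Player 1 gets 7.
- B → Column plays Z (best of 3, 10, 10, 18); Player 1 gets 2.
- C → Column plays Z (best of 16, 5, 7, 17); Player 1 gets 9.
- D → Column plays Z (best of 4, 10, 0, 20); Player 1 gets 7.
Maximizing over 7, 2, 9, 7, Player 1 chooses C. Subgame-perfect outcome: (C, Z) with payoffs (9, 17).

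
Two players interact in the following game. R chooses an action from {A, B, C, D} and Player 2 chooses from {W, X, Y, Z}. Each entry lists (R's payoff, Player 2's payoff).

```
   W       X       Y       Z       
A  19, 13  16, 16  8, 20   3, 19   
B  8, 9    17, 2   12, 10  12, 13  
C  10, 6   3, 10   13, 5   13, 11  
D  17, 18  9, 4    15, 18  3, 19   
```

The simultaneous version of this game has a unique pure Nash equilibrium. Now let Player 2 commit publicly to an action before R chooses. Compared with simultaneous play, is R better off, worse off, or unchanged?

R best-responds to each possible Player 2 move:
- W: BR = A, leader payoff 13.
- X: BR = B, leader payoff 2.
- Y: BR = D, leader payoff 18.
- Z: BR = C, leader payoff 11.
Maximizing over 13, 2, 18, 11, Player 2 chooses Y. Subgame-perfect outcome: (D, Y) with payoffs (15, 18).
For the simultaneous game, intersect best replies.
R's best replies: W→A; X→B; Y→D; Z→C.
Player 2's best replies: A→Y; B→Z; C→Z; D→Z.
The unique mutual best reply is (C, Z), giving (13, 11).
R earns 15 sequentially versus 13 at the Nash outcome: better off.

better off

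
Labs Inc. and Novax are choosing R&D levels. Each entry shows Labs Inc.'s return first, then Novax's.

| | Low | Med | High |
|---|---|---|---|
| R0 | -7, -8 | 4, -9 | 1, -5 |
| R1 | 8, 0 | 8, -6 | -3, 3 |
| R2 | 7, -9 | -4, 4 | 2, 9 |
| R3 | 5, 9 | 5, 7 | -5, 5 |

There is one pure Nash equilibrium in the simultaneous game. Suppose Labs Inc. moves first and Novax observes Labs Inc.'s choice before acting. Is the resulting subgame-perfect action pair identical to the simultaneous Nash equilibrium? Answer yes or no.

no

Novax best-responds to each possible Labs Inc. move:
- R0: Novax compares -8, -9, -5 and picks High; Labs Inc. would get 1.
- R1: Novax compares 0, -6, 3 and picks High; Labs Inc. would get -3.
- R2: Novax compares -9, 4, 9 and picks High; Labs Inc. would get 2.
- R3: Novax compares 9, 7, 5 and picks Low; Labs Inc. would get 5.
Maximizing over 1, -3, 2, 5, Labs Inc. chooses R3. Subgame-perfect outcome: (R3, Low) with payoffs (5, 9).
Now find the simultaneous Nash equilibrium.
Labs Inc.'s best replies: Low→R1; Med→R1; High→R2.
Novax's best replies: R0→High; R1→High; R2→High; R3→Low.
The unique mutual best reply is (R2, High), giving (2, 9).
Sequential outcome (R3, Low) differs from the Nash profile (R2, High).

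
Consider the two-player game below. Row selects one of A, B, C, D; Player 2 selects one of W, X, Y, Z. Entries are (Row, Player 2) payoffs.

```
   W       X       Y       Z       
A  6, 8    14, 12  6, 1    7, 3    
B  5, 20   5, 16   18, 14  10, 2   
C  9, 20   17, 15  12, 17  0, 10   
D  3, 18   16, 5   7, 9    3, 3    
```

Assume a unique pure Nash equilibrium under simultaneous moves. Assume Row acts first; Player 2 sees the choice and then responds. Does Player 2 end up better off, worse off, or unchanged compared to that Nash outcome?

worse off

Solve by backward induction (Row leads).
- A: Player 2 compares 8, 12, 1, 3 and picks X; Row would get 14.
- B: Player 2 compares 20, 16, 14, 2 and picks W; Row would get 5.
- C: Player 2 compares 20, 15, 17, 10 and picks W; Row would get 9.
- D: Player 2 compares 18, 5, 9, 3 and picks W; Row would get 3.
Row's induced payoffs are 14, 5, 9, 3, so Row commits to A. Subgame-perfect outcome: (A, X) with payoffs (14, 12).
Now find the simultaneous Nash equilibrium.
Row's best replies: W→C; X→C; Y→B; Z→B.
Player 2's best replies: A→X; B→W; C→W; D→W.
The unique mutual best reply is (C, W), giving (9, 20).
Player 2 earns 12 sequentially versus 20 at the Nash outcome: worse off.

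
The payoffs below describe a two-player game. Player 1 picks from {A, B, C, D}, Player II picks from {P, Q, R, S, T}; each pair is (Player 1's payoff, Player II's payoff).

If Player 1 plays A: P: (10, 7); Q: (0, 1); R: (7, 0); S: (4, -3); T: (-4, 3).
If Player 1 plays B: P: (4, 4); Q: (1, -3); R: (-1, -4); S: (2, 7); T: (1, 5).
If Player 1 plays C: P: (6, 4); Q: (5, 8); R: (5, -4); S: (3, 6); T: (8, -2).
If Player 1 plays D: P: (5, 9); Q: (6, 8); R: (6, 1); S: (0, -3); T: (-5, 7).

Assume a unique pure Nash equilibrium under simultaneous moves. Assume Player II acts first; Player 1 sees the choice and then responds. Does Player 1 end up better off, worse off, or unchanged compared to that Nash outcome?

worse off

Solve by backward induction (Player II leads).
- P: Player 1 compares 10, 4, 6, 5 and picks A; Player II would get 7.
- Q: Player 1 compares 0, 1, 5, 6 and picks D; Player II would get 8.
- R: Player 1 compares 7, -1, 5, 6 and picks A; Player II would get 0.
- S: Player 1 compares 4, 2, 3, 0 and picks A; Player II would get -3.
- T: Player 1 compares -4, 1, 8, -5 and picks C; Player II would get -2.
Player II's induced payoffs are 7, 8, 0, -3, -2, so Player II commits to Q. Subgame-perfect outcome: (D, Q) with payoffs (6, 8).
For the simultaneous game, intersect best replies.
Player 1's best replies: P→A; Q→D; R→A; S→A; T→C.
Player II's best replies: A→P; B→S; C→Q; D→P.
The unique mutual best reply is (A, P), giving (10, 7).
Player 1 earns 6 sequentially versus 10 at the Nash outcome: worse off.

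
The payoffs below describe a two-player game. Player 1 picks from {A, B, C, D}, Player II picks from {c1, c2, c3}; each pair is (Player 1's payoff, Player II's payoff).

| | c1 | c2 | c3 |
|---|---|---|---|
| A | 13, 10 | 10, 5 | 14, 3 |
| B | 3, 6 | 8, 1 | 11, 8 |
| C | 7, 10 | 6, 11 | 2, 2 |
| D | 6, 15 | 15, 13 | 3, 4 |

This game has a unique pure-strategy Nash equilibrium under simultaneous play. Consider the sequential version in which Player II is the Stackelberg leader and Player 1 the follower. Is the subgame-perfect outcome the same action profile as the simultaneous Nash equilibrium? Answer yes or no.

Solve by backward induction (Player II leads).
- c1 → Player 1 plays A (best of 13, 3, 7, 6); Player II gets 10.
- c2 → Player 1 plays D (best of 10, 8, 6, 15); Player II gets 13.
- c3 → Player 1 plays A (best of 14, 11, 2, 3); Player II gets 3.
Among 10, 13, 3, the best is 13 at c2. Subgame-perfect outcome: (D, c2) with payoffs (15, 13).
Now find the simultaneous Nash equilibrium.
Player 1's best replies: c1→A; c2→D; c3→A.
Player II's best replies: A→c1; B→c3; C→c2; D→c1.
The unique mutual best reply is (A, c1), giving (13, 10).
Sequential outcome (D, c2) differs from the Nash profile (A, c1).

no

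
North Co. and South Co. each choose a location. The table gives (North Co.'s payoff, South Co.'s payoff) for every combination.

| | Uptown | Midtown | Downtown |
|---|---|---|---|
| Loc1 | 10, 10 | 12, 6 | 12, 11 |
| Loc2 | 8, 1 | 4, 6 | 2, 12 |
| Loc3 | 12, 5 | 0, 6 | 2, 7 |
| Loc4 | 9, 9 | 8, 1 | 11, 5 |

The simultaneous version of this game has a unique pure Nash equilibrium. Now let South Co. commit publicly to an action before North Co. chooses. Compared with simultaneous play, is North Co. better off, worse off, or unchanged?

Solve by backward induction (South Co. leads).
- Uptown: North Co. compares 10, 8, 12, 9 and picks Loc3; South Co. would get 5.
- Midtown: North Co. compares 12, 4, 0, 8 and picks Loc1; South Co. would get 6.
- Downtown: North Co. compares 12, 2, 2, 11 and picks Loc1; South Co. would get 11.
Maximizing over 5, 6, 11, South Co. chooses Downtown. Subgame-perfect outcome: (Loc1, Downtown) with payoffs (12, 11).
Under simultaneous play:
North Co.'s best replies: Uptown→Loc3; Midtown→Loc1; Downtown→Loc1.
South Co.'s best replies: Loc1→Downtown; Loc2→Downtown; Loc3→Downtown; Loc4→Uptown.
The unique mutual best reply is (Loc1, Downtown), giving (12, 11).
North Co. earns 12 sequentially versus 12 at the Nash outcome: unchanged.

unchanged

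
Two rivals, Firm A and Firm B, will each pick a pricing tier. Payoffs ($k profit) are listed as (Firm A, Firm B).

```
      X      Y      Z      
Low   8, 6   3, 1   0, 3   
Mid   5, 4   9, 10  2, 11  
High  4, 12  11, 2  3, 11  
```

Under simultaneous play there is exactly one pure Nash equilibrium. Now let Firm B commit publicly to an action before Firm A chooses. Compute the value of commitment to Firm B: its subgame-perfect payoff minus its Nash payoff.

5

Work backward from Firm A's decision.
- X → Firm A plays Low (best of 8, 5, 4); Firm B gets 6.
- Y → Firm A plays High (best of 3, 9, 11); Firm B gets 2.
- Z → Firm A plays High (best of 0, 2, 3); Firm B gets 11.
Firm B's induced payoffs are 6, 2, 11, so Firm B commits to Z. Subgame-perfect outcome: (High, Z) with payoffs (3, 11).
For the simultaneous game, intersect best replies.
Firm A's best replies: X→Low; Y→High; Z→High.
Firm B's best replies: Low→X; Mid→Z; High→X.
Only (Low, X) has each player best-responding; Nash payoffs (8, 6).
Firm B's commitment gain: 11 − 6 = 5.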